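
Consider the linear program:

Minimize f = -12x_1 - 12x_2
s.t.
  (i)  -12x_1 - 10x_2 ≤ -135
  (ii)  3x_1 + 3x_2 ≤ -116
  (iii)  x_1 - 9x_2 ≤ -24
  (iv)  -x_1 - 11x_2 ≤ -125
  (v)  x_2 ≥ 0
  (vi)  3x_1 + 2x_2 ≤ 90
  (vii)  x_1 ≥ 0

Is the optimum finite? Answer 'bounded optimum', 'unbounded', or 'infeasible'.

infeasible

The boundaries -12x_1 - 10x_2 = -135 and -x_1 - 11x_2 = -125 meet at (235/122, 1365/122), but that point violates 3x_1 + 3x_2 ≤ -116. Every candidate vertex is excluded by some other constraint, so the feasible region is empty.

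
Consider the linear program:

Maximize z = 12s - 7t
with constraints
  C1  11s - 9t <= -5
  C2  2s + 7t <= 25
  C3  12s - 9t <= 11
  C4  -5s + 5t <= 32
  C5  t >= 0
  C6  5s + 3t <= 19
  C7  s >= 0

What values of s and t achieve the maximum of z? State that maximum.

Vertices and z = 12s - 7t:
  (2, 3) → z = 3
  (0, 5/9) → z = -35/9
  (0, 25/7) → z = -25

s = 2, t = 3, maximum z = 3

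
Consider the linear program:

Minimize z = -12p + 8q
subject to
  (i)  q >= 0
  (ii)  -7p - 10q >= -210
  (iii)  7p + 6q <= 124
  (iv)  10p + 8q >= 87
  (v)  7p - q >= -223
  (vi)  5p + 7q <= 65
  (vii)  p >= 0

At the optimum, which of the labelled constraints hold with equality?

Corner points and z = -12p + 8q:
  (87/10, 0) → z = -522/5
  (13, 0) → z = -156
  (89/30, 43/6) → z = 326/15

The minimum is at (13, 0). Substituting into each constraint, equality holds for (i) and (vi); the remaining constraints have slack.

(i) and (vi)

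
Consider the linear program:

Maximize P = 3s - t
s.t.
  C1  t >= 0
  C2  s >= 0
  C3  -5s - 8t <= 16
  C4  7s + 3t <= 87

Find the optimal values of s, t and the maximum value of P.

Extreme points and P = 3s - t:
  (0, 0) → P = 0
  (87/7, 0) → P = 261/7
  (0, 29) → P = -29

At the optimal vertex, t = 0 and 7s + 3t = 87.
Solving simultaneously gives s = 87/7, t = 0.

s = 87/7, t = 0, maximum P = 261/7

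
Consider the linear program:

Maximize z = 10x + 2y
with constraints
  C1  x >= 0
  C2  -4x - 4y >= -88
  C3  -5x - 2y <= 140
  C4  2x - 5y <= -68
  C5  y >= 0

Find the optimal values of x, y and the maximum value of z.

x = 6, y = 16, maximum z = 92

Corner points and z = 10x + 2y:
  (0, 22) → z = 44
  (0, 68/5) → z = 136/5
  (6, 16) → z = 92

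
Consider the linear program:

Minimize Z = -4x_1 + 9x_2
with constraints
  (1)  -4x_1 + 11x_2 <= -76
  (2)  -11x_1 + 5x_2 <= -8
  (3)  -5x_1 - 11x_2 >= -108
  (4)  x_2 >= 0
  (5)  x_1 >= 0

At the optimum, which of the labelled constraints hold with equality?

(3) and (4)

Feasible corners and Z = -4x_1 + 9x_2:
  (184/9, 52/99) → Z = -7628/99
  (19, 0) → Z = -76
  (108/5, 0) → Z = -432/5

The minimum is at (108/5, 0). Substituting into each constraint, equality holds for (3) and (4); the remaining constraints have slack.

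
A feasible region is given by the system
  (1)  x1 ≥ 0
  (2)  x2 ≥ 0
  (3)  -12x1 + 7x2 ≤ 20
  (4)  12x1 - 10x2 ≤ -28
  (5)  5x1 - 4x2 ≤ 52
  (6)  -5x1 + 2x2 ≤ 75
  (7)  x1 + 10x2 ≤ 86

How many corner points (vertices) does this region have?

The feasible vertices (each the meet of two boundaries and inside every other half-plane) are:
  (0, 20/7)
  (0, 14/5)
  (402/127, 1052/127)
  (58/13, 106/13)

4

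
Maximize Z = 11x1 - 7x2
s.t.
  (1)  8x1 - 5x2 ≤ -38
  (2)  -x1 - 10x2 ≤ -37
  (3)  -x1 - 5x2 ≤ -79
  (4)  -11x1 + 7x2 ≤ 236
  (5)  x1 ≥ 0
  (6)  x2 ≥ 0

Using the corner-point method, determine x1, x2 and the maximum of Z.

x1 = 41/9, x2 = 134/9, maximum Z = -487/9

Corner points and Z = 11x1 - 7x2:
  (41/9, 134/9) → Z = -487/9
  (914, 1470) → Z = -236
  (0, 79/5) → Z = -553/5
  (0, 236/7) → Z = -236

At the optimal vertex, 8x1 - 5x2 = -38 and -x1 - 5x2 = -79.
Solving simultaneously gives x1 = 41/9, x2 = 134/9.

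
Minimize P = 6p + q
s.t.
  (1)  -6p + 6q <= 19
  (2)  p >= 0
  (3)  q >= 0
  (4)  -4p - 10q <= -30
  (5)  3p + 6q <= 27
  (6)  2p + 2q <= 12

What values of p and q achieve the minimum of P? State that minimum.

p = 0, q = 3, minimum P = 3

Corner points and P = 6p + q:
  (0, 19/6) → P = 19/6
  (8/9, 73/18) → P = 169/18
  (0, 3) → P = 3
  (5, 1) → P = 31
  (3, 3) → P = 21

The optimum lies where p = 0 and -4p - 10q = -30.
Solving simultaneously gives p = 0, q = 3.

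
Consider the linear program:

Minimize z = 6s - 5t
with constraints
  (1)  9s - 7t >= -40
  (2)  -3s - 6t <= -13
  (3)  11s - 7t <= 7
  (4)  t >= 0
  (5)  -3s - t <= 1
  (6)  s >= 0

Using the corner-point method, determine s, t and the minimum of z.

Extreme points and z = 6s - 5t:
  (47/2, 503/14) → z = -541/14
  (0, 40/7) → z = -200/7
  (133/87, 122/87) → z = 188/87
  (0, 13/6) → z = -65/6

s = 47/2, t = 503/14, minimum z = -541/14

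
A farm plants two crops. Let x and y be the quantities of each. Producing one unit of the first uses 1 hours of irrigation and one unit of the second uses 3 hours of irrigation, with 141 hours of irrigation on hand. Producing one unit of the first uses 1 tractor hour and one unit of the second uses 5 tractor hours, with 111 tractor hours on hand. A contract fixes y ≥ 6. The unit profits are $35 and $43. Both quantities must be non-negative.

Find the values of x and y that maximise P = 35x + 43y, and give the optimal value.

x = 81, y = 6, maximum P = 3093

Vertices and P = 35x + 43y:
  (0, 111/5) → P = 4773/5
  (0, 6) → P = 258
  (81, 6) → P = 3093

The binding constraints are x + 5y = 111 and y = 6.
Solving simultaneously gives x = 81, y = 6.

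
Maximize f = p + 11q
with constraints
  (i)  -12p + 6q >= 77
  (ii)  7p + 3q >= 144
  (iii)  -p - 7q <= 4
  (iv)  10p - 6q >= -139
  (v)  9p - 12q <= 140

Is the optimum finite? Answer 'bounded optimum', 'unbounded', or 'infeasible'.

bounded optimum

Corner points and f = p + 11q:
  (211/26, 2267/78) → f = 12785/39
  (31, 449/6) → f = 5125/6
  (149/24, 2413/72) → f = 13495/36
The feasible region has finitely many vertices and no improving ray; the maximum is 5125/6 at (31, 449/6).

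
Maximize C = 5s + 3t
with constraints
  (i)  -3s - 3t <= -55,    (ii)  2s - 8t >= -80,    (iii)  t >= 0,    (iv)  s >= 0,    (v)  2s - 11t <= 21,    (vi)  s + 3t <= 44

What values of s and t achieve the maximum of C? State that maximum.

Corner points and C = 5s + 3t:
  (20/3, 35/3) → C = 205/3
  (668/39, 47/39) → C = 3481/39
  (8, 12) → C = 76
  (547/17, 67/17) → C = 2936/17

The optimum lies where 2s - 11t = 21 and s + 3t = 44.
Solving simultaneously gives s = 547/17, t = 67/17.

s = 547/17, t = 67/17, maximum C = 2936/17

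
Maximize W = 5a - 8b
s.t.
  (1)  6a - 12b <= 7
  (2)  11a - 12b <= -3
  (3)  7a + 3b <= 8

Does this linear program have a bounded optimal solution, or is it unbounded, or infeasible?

bounded optimum

Vertices and W = 5a - 8b:
  (-2, -19/12) → W = 8/3
  (29/39, 109/117) → W = -437/117
The feasible region has finitely many vertices and no improving ray; the maximum is 8/3 at (-2, -19/12).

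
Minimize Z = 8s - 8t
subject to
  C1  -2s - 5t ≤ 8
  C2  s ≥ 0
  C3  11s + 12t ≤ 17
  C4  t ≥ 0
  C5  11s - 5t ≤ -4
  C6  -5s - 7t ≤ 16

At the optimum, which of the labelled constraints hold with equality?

C2 and C3

Feasible corners and Z = 8s - 8t:
  (0, 17/12) → Z = -34/3
  (0, 4/5) → Z = -32/5
  (37/187, 21/17) → Z = -1552/187

The minimum is at (0, 17/12). Substituting into each constraint, equality holds for C2 and C3; the remaining constraints have slack.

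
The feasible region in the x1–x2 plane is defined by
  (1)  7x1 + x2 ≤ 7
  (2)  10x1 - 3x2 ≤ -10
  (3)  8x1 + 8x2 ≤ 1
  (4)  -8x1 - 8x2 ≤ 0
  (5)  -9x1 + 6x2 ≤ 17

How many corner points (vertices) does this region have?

4

Pairwise boundary intersections that survive every other constraint:
  (-77/104, 45/52)
  (-10/13, 10/13)
  (-13/12, 29/24)
  (-17/15, 17/15)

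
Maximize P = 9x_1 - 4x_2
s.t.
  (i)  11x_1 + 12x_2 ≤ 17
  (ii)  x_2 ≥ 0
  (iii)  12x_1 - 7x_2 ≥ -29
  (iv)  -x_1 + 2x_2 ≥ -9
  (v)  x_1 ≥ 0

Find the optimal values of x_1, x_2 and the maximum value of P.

Vertices and P = 9x_1 - 4x_2:
  (17/11, 0) → P = 153/11
  (0, 17/12) → P = -17/3
  (0, 0) → P = 0

x_1 = 17/11, x_2 = 0, maximum P = 153/11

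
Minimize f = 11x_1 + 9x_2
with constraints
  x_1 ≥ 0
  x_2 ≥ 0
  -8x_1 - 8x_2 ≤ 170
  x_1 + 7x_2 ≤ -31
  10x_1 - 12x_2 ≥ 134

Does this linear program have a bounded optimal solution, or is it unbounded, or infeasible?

infeasible

The boundaries x_1 = 0 and -8x_1 - 8x_2 = 170 meet at (0, -85/4), but that point violates x_2 ≥ 0. Every candidate vertex is excluded by some other constraint, so the feasible region is empty.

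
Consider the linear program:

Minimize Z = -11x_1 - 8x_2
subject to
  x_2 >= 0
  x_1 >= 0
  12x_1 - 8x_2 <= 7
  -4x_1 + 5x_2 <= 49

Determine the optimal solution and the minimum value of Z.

The binding constraints are 12x_1 - 8x_2 = 7 and -4x_1 + 5x_2 = 49.
Solving simultaneously gives x_1 = 61/4, x_2 = 22.

x_1 = 61/4, x_2 = 22, minimum Z = -1375/4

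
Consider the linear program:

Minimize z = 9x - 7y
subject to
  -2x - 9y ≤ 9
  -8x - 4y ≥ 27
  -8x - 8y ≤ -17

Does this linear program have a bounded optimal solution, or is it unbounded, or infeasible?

unbounded

From the feasible point (-71/8, 11), moving in the direction (-8, 8) keeps every constraint satisfied while z decreases without bound.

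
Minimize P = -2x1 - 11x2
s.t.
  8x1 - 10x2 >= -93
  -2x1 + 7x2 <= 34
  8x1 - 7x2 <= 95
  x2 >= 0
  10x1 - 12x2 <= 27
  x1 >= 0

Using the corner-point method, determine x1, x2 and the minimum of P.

x1 = 597/46, x2 = 197/23, minimum P = -2764/23

Corner points and P = -2x1 - 11x2:
  (597/46, 197/23) → P = -2764/23
  (0, 34/7) → P = -374/7
  (27/10, 0) → P = -27/5
  (0, 0) → P = 0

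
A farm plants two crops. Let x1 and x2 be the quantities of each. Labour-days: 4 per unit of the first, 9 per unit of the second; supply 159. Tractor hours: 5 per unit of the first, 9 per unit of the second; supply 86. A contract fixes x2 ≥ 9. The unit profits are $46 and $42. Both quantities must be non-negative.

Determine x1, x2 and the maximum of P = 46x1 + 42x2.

Vertices and P = 46x1 + 42x2:
  (0, 86/9) → P = 1204/3
  (0, 9) → P = 378
  (1, 9) → P = 424

x1 = 1, x2 = 9, maximum P = 424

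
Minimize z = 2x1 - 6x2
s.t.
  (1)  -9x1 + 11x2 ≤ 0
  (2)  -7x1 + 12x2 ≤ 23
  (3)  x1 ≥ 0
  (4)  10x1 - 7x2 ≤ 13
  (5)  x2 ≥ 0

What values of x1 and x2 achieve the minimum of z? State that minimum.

Feasible corners and z = 2x1 - 6x2:
  (0, 0) → z = 0
  (143/47, 117/47) → z = -416/47
  (13/10, 0) → z = 13/5

The optimum lies where -9x1 + 11x2 = 0 and 10x1 - 7x2 = 13.
Solving simultaneously gives x1 = 143/47, x2 = 117/47.

x1 = 143/47, x2 = 117/47, minimum z = -416/47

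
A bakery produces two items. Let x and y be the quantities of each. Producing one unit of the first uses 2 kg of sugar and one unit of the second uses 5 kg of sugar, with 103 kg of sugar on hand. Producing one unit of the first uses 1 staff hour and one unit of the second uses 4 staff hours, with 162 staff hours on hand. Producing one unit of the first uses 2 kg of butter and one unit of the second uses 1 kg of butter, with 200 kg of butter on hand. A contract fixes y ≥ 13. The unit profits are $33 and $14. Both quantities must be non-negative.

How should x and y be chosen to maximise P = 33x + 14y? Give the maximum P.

Vertices and P = 33x + 14y:
  (0, 103/5) → P = 1442/5
  (0, 13) → P = 182
  (19, 13) → P = 809

x = 19, y = 13, maximum P = 809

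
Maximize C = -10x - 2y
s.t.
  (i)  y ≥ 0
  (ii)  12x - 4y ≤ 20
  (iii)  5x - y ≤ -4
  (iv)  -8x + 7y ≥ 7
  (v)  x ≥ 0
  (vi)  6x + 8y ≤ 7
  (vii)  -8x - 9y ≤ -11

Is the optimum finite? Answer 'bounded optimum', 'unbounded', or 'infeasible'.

infeasible

The boundaries 5x - y = -4 and x = 0 meet at (0, 4), but that point violates 6x + 8y ≤ 7. Every candidate vertex is excluded by some other constraint, so the feasible region is empty.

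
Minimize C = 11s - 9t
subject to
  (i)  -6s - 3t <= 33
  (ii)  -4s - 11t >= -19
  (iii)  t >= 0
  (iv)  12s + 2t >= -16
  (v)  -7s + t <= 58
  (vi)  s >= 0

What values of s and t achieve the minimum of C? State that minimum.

Corner points and C = 11s - 9t:
  (19/4, 0) → C = 209/4
  (0, 19/11) → C = -171/11
  (0, 0) → C = 0

s = 0, t = 19/11, minimum C = -171/11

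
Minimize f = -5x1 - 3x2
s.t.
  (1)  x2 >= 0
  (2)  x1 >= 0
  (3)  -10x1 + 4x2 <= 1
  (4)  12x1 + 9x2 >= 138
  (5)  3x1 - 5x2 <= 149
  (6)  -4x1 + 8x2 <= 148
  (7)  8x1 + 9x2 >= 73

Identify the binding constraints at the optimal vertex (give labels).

(5) and (6)

Vertices and f = -5x1 - 3x2:
  (23/2, 0) → f = -115/2
  (149/3, 0) → f = -745/3
  (181/46, 232/23) → f = -2297/46
  (73/8, 369/16) → f = -1837/16
  (483, 260) → f = -3195

The minimum is at (483, 260). Substituting into each constraint, equality holds for (5) and (6); the remaining constraints have slack.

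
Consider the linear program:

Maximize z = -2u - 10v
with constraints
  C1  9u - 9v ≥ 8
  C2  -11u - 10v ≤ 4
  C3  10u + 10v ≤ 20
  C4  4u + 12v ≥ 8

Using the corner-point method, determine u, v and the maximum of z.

u = 2, v = 0, maximum z = -4

Vertices and z = -2u - 10v:
  (13/9, 5/9) → z = -76/9
  (7/6, 5/18) → z = -46/9
  (2, 0) → z = -4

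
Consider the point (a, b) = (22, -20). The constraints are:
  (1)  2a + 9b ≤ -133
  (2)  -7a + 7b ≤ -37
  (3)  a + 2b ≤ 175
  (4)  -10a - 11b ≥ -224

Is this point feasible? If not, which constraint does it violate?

(1): -136 ≤ -133 ✓
(2): -294 ≤ -37 ✓
(3): -18 ≤ 175 ✓
(4): 0 ≥ -224 ✓

feasible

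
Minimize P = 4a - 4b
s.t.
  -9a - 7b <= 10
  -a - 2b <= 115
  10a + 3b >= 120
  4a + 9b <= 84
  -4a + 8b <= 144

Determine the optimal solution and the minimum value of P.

Feasible corners and P = 4a - 4b:
  (785/11, -1025/11) → P = 7240/11
  (870/43, -1180/43) → P = 8200/43
  (138/13, 60/13) → P = 24
The feasible region is unbounded (it extends along (2, -1), (9, -4)), but P strictly increases along every unbounded feasible direction, so there is no improving ray and the minimum is attained at a vertex.

The binding constraints are 10a + 3b = 120 and 4a + 9b = 84.
Solving simultaneously gives a = 138/13, b = 60/13.

a = 138/13, b = 60/13, minimum P = 24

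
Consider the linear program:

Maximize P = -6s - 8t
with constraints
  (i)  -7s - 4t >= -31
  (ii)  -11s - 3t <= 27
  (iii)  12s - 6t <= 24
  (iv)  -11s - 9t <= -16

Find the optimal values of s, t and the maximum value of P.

Corner points and P = -6s - 8t:
  (-201/23, 530/23) → P = -3034/23
  (47/15, 34/15) → P = -554/15
  (-97/22, 43/6) → P = -1019/33
  (52/29, -12/29) → P = -216/29

The binding constraints are 12s - 6t = 24 and -11s - 9t = -16.
Solving simultaneously gives s = 52/29, t = -12/29.

s = 52/29, t = -12/29, maximum P = -216/29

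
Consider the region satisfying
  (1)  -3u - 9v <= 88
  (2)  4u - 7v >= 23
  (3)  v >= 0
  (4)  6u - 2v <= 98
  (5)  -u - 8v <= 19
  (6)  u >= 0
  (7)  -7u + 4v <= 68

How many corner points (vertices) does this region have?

Intersecting each pair of boundary lines and keeping only the points that satisfy every inequality leaves:
  (23/4, 0)
  (320/17, 127/17)
  (49/3, 0)

3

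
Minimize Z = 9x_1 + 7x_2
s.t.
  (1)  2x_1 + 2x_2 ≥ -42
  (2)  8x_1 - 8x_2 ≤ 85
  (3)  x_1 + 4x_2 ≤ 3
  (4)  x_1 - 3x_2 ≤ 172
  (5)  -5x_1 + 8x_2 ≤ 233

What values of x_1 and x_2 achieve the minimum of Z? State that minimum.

Corner points and Z = 9x_1 + 7x_2:
  (-83/16, -253/16) → Z = -1259/8
  (-29, 8) → Z = -205
  (91/10, -61/40) → Z = 2849/40

x_1 = -29, x_2 = 8, minimum Z = -205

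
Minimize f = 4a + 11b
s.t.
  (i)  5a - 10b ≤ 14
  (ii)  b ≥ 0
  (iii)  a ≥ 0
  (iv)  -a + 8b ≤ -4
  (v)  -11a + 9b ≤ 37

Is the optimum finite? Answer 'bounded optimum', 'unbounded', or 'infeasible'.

infeasible

The boundaries 5a - 10b = 14 and b = 0 meet at (14/5, 0), but that point violates -a + 8b ≤ -4. Every candidate vertex is excluded by some other constraint, so the feasible region is empty.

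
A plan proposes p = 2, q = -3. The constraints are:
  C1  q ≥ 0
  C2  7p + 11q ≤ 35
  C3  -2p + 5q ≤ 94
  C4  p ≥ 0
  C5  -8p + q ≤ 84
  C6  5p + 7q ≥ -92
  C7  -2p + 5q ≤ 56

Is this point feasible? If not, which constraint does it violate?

not feasible — violates C1

Constraint C1: q = -3, which is not ≥ 0. All other constraints are satisfied.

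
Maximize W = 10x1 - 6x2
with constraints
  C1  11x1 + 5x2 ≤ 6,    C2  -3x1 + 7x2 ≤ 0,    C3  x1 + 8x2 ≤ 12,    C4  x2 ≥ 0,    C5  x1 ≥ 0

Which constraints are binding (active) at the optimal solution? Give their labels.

C1 and C4

Corner points and W = 10x1 - 6x2:
  (21/46, 9/46) → W = 78/23
  (6/11, 0) → W = 60/11
  (0, 0) → W = 0

The maximum is at (6/11, 0). Substituting into each constraint, equality holds for C1 and C4; the remaining constraints have slack.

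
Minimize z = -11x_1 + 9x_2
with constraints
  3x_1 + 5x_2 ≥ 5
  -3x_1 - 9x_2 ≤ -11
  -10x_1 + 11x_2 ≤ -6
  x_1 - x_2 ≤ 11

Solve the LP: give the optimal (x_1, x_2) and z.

x_1 = 115, x_2 = 104, minimum z = -329

Vertices and z = -11x_1 + 9x_2:
  (175/123, 92/123) → z = -1097/123
  (55/6, -11/6) → z = -352/3
  (115, 104) → z = -329

The optimum lies where -10x_1 + 11x_2 = -6 and x_1 - x_2 = 11.
Solving simultaneously gives x_1 = 115, x_2 = 104.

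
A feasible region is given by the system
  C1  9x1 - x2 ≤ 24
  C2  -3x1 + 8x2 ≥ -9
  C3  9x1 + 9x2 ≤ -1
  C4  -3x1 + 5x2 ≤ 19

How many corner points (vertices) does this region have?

3

Intersecting each pair of boundary lines and keeping only the points that satisfy every inequality leaves:
  (73/99, -28/33)
  (-197/9, -28/3)
  (-22/9, 7/3)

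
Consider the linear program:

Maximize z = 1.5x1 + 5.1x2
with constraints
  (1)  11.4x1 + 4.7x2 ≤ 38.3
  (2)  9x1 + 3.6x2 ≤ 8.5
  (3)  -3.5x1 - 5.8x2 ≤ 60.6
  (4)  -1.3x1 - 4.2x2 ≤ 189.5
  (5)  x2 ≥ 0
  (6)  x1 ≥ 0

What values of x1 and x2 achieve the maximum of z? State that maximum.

x1 = 0, x2 = 85/36, maximum z = 289/24

Vertices and z = 1.5x1 + 5.1x2:
  (17/18, 0) → z = 17/12
  (0, 85/36) → z = 289/24
  (0, 0) → z = 0

The binding constraints are 9x1 + 3.6x2 = 8.5 and x1 = 0.
Solving simultaneously gives x1 = 0, x2 = 85/36.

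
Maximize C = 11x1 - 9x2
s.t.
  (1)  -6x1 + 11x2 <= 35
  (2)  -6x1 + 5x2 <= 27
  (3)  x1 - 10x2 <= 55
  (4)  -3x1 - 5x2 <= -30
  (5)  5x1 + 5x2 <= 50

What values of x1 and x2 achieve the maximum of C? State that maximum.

x1 = 10, x2 = 0, maximum C = 110

Vertices and C = 11x1 - 9x2:
  (155/63, 95/21) → C = -860/63
  (75/17, 95/17) → C = -30/17
  (10, 0) → C = 110

The binding constraints are -3x1 - 5x2 = -30 and 5x1 + 5x2 = 50.
Solving simultaneously gives x1 = 10, x2 = 0.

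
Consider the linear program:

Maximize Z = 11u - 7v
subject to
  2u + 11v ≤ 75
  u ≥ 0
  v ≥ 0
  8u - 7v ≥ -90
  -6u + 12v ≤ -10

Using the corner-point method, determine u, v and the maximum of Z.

u = 75/2, v = 0, maximum Z = 825/2

Vertices and Z = 11u - 7v:
  (75/2, 0) → Z = 825/2
  (101/9, 43/9) → Z = 90
  (5/3, 0) → Z = 55/3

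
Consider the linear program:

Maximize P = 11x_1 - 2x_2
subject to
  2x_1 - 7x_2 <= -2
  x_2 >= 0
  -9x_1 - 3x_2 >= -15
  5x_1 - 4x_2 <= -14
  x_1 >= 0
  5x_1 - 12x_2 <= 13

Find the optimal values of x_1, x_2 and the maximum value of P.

Extreme points and P = 11x_1 - 2x_2:
  (6/17, 67/17) → P = -4
  (0, 5) → P = -10
  (0, 7/2) → P = -7

The binding constraints are -9x_1 - 3x_2 = -15 and 5x_1 - 4x_2 = -14.
Solving simultaneously gives x_1 = 6/17, x_2 = 67/17.

x_1 = 6/17, x_2 = 67/17, maximum P = -4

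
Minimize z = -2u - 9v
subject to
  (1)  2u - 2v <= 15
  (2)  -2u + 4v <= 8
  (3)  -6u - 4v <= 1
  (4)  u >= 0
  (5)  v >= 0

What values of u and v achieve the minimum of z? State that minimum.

Extreme points and z = -2u - 9v:
  (19, 23/2) → z = -283/2
  (15/2, 0) → z = -15
  (0, 2) → z = -18
  (0, 0) → z = 0

The optimum lies where 2u - 2v = 15 and -2u + 4v = 8.
Solving simultaneously gives u = 19, v = 23/2.

u = 19, v = 23/2, minimum z = -283/2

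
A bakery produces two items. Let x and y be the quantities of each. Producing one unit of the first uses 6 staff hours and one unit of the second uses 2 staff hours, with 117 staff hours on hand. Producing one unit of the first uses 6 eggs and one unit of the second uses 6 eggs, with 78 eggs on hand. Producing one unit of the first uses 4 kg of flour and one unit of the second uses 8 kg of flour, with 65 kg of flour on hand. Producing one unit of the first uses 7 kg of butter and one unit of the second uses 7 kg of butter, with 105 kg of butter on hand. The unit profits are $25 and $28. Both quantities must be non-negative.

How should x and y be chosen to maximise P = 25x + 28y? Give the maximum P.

x = 39/4, y = 13/4, maximum P = 1339/4

Extreme points and P = 25x + 28y:
  (0, 0) → P = 0
  (0, 65/8) → P = 455/2
  (13, 0) → P = 325
  (39/4, 13/4) → P = 1339/4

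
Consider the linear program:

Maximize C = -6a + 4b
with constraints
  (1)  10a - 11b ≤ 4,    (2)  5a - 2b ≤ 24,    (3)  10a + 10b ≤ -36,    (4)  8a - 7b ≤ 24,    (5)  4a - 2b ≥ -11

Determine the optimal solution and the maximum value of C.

Extreme points and C = -6a + 4b:
  (-178/105, -40/21) → C = 268/105
  (-43/8, -21/4) → C = 45/4
  (-91/30, -17/30) → C = 239/15

The optimum lies where 10a + 10b = -36 and 4a - 2b = -11.
Solving simultaneously gives a = -91/30, b = -17/30.

a = -91/30, b = -17/30, maximum C = 239/15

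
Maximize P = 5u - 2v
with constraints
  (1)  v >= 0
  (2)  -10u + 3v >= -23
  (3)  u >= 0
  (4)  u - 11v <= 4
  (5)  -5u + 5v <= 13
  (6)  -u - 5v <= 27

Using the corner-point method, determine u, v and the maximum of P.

u = 23/10, v = 0, maximum P = 23/2

Corner points and P = 5u - 2v:
  (23/10, 0) → P = 23/2
  (0, 0) → P = 0
  (22/5, 7) → P = 8
  (0, 13/5) → P = -26/5

The binding constraints are v = 0 and -10u + 3v = -23.
Solving simultaneously gives u = 23/10, v = 0.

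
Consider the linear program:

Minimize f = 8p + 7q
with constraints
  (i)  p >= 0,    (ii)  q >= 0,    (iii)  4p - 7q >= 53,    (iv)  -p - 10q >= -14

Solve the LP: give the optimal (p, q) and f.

p = 53/4, q = 0, minimum f = 106

Feasible corners and f = 8p + 7q:
  (53/4, 0) → f = 106
  (14, 0) → f = 112
  (628/47, 3/47) → f = 5045/47

The binding constraints are q = 0 and 4p - 7q = 53.
Solving simultaneously gives p = 53/4, q = 0.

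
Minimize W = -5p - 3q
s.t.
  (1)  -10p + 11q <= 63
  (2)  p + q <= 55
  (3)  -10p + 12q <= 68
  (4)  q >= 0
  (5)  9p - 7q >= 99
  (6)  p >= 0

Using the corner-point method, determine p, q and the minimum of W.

p = 55, q = 0, minimum W = -275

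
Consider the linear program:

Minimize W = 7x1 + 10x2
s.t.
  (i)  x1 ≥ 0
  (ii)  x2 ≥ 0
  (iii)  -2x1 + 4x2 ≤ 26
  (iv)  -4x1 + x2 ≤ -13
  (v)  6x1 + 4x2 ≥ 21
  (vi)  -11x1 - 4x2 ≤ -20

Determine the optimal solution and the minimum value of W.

Feasible corners and W = 7x1 + 10x2:
  (7/2, 0) → W = 49/2
  (39/7, 65/7) → W = 923/7
  (73/22, 3/11) → W = 571/22
The feasible region is unbounded (it extends along (2, 1), (1, 0)), but W strictly increases along every unbounded feasible direction, so there is no improving ray and the minimum is attained at a vertex.

The binding constraints are x2 = 0 and 6x1 + 4x2 = 21.
Solving simultaneously gives x1 = 7/2, x2 = 0.

x1 = 7/2, x2 = 0, minimum W = 49/2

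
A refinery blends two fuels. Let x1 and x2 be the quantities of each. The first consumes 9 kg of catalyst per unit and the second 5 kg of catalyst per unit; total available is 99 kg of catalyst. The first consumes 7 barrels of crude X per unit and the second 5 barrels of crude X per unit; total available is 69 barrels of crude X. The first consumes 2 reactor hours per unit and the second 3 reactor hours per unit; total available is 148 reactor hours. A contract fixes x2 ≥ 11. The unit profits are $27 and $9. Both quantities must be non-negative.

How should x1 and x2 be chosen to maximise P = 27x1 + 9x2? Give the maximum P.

x1 = 2, x2 = 11, maximum P = 153

Extreme points and P = 27x1 + 9x2:
  (0, 69/5) → P = 621/5
  (0, 11) → P = 99
  (2, 11) → P = 153

The optimum lies where 7x1 + 5x2 = 69 and x2 = 11.
Solving simultaneously gives x1 = 2, x2 = 11.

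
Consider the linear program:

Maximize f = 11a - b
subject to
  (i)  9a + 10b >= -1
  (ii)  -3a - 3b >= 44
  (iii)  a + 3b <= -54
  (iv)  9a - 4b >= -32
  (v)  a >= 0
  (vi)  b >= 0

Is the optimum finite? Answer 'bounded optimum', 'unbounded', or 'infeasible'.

infeasible

The boundaries a = 0 and b = 0 meet at (0, 0), but that point violates -3a - 3b ≥ 44. Every candidate vertex is excluded by some other constraint, so the feasible region is empty.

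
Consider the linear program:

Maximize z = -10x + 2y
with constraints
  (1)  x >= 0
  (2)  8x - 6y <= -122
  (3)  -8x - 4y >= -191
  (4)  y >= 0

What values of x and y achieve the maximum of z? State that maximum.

x = 0, y = 191/4, maximum z = 191/2

Vertices and z = -10x + 2y:
  (0, 61/3) → z = 122/3
  (0, 191/4) → z = 191/2
  (329/40, 313/10) → z = -393/20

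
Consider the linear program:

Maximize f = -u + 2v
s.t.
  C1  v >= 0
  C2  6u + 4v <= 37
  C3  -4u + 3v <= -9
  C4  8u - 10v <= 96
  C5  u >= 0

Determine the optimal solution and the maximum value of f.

u = 147/34, v = 47/17, maximum f = 41/34

Vertices and f = -u + 2v:
  (37/6, 0) → f = -37/6
  (9/4, 0) → f = -9/4
  (147/34, 47/17) → f = 41/34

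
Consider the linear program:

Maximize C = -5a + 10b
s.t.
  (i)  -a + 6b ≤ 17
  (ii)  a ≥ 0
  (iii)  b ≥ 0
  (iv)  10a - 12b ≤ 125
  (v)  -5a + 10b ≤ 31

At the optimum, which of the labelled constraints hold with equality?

(i) and (ii)

Extreme points and C = -5a + 10b:
  (0, 17/6) → C = 85/3
  (159/8, 295/48) → C = -455/12
  (0, 0) → C = 0
  (25/2, 0) → C = -125/2

The maximum is at (0, 17/6). Substituting into each constraint, equality holds for (i) and (ii); the remaining constraints have slack.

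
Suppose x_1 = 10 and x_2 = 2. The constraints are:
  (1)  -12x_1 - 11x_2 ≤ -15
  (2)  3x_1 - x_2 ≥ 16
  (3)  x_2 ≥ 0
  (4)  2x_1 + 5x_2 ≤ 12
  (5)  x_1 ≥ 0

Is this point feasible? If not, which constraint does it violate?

not feasible — violates (4)

Constraint (4): 2x_1 + 5x_2 = 30, which is not ≤ 12. All other constraints are satisfied.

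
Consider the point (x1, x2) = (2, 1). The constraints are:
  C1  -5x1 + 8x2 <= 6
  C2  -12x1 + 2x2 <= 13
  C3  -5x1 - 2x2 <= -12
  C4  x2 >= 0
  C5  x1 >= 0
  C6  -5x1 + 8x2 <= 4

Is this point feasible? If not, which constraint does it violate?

feasible

C1: -2 ≤ 6 ✓
C2: -22 ≤ 13 ✓
C3: -12 ≤ -12 ✓
C4: 1 ≥ 0 ✓
C5: 2 ≥ 0 ✓
C6: -2 ≤ 4 ✓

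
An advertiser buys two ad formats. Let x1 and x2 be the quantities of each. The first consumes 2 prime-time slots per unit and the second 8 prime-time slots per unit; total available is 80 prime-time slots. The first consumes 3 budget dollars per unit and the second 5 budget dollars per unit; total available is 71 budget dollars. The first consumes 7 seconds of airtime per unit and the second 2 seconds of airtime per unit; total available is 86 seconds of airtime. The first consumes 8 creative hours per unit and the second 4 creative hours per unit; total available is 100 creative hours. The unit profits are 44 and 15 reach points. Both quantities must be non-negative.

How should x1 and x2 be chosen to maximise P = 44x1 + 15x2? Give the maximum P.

Feasible corners and P = 44x1 + 15x2:
  (0, 0) → P = 0
  (0, 10) → P = 150
  (86/7, 0) → P = 3784/7
  (60/7, 55/7) → P = 495
  (12, 1) → P = 543

The optimum lies where 7x1 + 2x2 = 86 and 8x1 + 4x2 = 100.
Solving simultaneously gives x1 = 12, x2 = 1.

x1 = 12, x2 = 1, maximum P = 543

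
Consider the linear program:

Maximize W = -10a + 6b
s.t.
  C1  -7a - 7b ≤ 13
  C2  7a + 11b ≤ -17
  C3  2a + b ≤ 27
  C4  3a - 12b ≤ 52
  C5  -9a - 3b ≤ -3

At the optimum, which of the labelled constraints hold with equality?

C2 and C5

Feasible corners and W = -10a + 6b:
  (208/105, -403/105) → W = -4498/105
  (10/7, -23/7) → W = -34
  (368/117, -415/117) → W = -6170/117
  (14/13, -29/13) → W = -314/13

The maximum is at (14/13, -29/13). Substituting into each constraint, equality holds for C2 and C5; the remaining constraints have slack.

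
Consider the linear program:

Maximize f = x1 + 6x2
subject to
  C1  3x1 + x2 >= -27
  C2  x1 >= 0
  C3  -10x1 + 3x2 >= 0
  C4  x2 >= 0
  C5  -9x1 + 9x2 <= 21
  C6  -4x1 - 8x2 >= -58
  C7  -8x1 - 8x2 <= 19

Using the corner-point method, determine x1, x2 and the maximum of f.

x1 = 1, x2 = 10/3, maximum f = 21

Feasible corners and f = x1 + 6x2:
  (0, 0) → f = 0
  (0, 7/3) → f = 14
  (1, 10/3) → f = 21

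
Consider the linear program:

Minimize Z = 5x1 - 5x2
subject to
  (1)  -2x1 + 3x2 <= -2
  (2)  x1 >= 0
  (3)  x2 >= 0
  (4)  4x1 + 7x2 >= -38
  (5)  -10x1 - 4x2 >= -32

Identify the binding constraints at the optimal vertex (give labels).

Feasible corners and Z = 5x1 - 5x2:
  (1, 0) → Z = 5
  (52/19, 22/19) → Z = 150/19
  (16/5, 0) → Z = 16

The minimum is at (1, 0). Substituting into each constraint, equality holds for (1) and (3); the remaining constraints have slack.

(1) and (3)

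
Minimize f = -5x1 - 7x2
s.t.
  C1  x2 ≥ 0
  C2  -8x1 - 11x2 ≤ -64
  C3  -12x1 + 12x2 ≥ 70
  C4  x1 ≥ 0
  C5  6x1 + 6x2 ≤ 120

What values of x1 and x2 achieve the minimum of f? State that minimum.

The binding constraints are x1 = 0 and 6x1 + 6x2 = 120.
Solving simultaneously gives x1 = 0, x2 = 20.

x1 = 0, x2 = 20, minimum f = -140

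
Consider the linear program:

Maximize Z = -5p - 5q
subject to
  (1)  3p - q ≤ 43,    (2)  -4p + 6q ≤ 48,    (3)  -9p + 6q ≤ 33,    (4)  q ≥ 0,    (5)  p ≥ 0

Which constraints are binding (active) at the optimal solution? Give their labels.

(4) and (5)

Feasible corners and Z = -5p - 5q:
  (153/7, 158/7) → Z = -1555/7
  (43/3, 0) → Z = -215/3
  (3, 10) → Z = -65
  (0, 11/2) → Z = -55/2
  (0, 0) → Z = 0

The maximum is at (0, 0). Substituting into each constraint, equality holds for (4) and (5); the remaining constraints have slack.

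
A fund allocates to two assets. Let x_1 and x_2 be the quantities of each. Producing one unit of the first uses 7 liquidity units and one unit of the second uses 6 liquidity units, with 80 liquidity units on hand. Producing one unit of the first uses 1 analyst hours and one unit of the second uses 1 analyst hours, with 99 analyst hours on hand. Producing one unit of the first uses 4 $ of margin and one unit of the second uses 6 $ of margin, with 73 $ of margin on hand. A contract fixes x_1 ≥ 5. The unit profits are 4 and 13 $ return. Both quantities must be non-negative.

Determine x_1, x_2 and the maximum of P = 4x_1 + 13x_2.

x_1 = 5, x_2 = 15/2, maximum P = 235/2

Extreme points and P = 4x_1 + 13x_2:
  (80/7, 0) → P = 320/7
  (5, 0) → P = 20
  (5, 15/2) → P = 235/2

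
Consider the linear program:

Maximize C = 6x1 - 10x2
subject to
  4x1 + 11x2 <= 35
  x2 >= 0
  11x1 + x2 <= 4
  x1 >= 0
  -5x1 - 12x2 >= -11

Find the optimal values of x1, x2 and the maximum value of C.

x1 = 4/11, x2 = 0, maximum C = 24/11

Feasible corners and C = 6x1 - 10x2:
  (4/11, 0) → C = 24/11
  (0, 0) → C = 0
  (37/127, 101/127) → C = -788/127
  (0, 11/12) → C = -55/6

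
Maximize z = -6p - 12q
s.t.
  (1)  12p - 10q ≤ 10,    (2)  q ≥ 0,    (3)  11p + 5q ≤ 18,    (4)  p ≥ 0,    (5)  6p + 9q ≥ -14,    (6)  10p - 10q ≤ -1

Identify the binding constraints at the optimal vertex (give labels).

(4) and (6)

Vertices and z = -6p - 12q:
  (0, 18/5) → z = -216/5
  (35/32, 191/160) → z = -1671/80
  (0, 1/10) → z = -6/5

The maximum is at (0, 1/10). Substituting into each constraint, equality holds for (4) and (6); the remaining constraints have slack.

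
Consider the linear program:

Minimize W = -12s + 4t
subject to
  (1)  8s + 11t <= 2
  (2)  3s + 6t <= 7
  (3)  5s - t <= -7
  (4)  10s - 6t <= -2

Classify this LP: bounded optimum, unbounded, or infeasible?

Extreme points and W = -12s + 4t:
  (-13/3, 10/3) → W = 196/3
  (-25/21, 22/21) → W = 388/21
  (-2, -3) → W = 12
The feasible region has finitely many vertices and no improving ray; the minimum is 12 at (-2, -3).

bounded optimum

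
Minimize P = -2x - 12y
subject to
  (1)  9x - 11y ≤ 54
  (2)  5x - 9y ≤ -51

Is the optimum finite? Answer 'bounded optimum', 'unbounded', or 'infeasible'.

unbounded

From the feasible point (1047/26, 729/26), moving in the direction (11, 9) keeps every constraint satisfied while P decreases without bound.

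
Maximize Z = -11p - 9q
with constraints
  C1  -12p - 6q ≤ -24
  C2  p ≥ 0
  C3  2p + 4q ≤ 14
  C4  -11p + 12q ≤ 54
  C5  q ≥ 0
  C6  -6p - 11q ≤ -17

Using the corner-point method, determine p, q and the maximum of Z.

Corner points and Z = -11p - 9q:
  (1/3, 10/3) → Z = -101/3
  (27/16, 5/8) → Z = -387/16
  (7, 0) → Z = -77
  (17/6, 0) → Z = -187/6

At the optimal vertex, -12p - 6q = -24 and -6p - 11q = -17.
Solving simultaneously gives p = 27/16, q = 5/8.

p = 27/16, q = 5/8, maximum Z = -387/16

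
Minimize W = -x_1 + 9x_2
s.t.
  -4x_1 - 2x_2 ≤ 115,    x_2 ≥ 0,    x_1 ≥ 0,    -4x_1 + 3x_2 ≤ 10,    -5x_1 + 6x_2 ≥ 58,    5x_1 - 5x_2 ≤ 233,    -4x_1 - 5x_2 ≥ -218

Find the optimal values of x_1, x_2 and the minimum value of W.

x_1 = 38/3, x_2 = 182/9, minimum W = 508/3

Corner points and W = -x_1 + 9x_2:
  (38/3, 182/9) → W = 508/3
  (151/8, 57/2) → W = 1901/8
  (1018/49, 1322/49) → W = 10880/49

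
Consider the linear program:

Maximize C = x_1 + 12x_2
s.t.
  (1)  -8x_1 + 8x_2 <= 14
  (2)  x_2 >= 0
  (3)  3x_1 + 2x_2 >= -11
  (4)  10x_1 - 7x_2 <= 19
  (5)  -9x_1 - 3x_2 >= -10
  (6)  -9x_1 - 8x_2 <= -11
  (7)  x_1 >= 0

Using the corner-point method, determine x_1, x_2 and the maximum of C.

x_1 = 19/48, x_2 = 103/48, maximum C = 1255/48

Extreme points and C = x_1 + 12x_2:
  (19/48, 103/48) → C = 1255/48
  (0, 7/4) → C = 21
  (47/45, 1/5) → C = 31/9
  (0, 11/8) → C = 33/2

At the optimal vertex, -8x_1 + 8x_2 = 14 and -9x_1 - 3x_2 = -10.
Solving simultaneously gives x_1 = 19/48, x_2 = 103/48.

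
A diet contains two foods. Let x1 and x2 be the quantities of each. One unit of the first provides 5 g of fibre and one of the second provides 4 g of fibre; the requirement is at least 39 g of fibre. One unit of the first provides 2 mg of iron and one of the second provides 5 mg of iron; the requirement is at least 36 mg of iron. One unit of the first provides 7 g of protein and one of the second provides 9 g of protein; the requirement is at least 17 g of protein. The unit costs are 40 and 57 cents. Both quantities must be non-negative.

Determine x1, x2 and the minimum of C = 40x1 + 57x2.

Feasible corners and C = 40x1 + 57x2:
  (0, 39/4) → C = 2223/4
  (18, 0) → C = 720
  (3, 6) → C = 462
The feasible region is unbounded (it extends along (0, 1), (1, 0)), but C strictly increases along every unbounded feasible direction, so there is no improving ray and the minimum is attained at a vertex.

x1 = 3, x2 = 6, minimum C = 462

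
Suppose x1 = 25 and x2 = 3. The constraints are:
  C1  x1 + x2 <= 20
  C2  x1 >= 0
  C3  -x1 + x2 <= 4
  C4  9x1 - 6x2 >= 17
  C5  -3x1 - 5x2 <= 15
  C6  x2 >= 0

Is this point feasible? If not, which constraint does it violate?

Constraint C1: x1 + x2 = 28, which is not ≤ 20. All other constraints are satisfied.

not feasible — violates C1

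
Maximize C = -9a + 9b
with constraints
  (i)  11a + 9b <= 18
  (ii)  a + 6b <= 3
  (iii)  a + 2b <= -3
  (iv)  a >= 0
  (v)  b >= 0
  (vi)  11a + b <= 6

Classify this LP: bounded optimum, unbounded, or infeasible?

infeasible

The boundaries a + 6b = 3 and a + 2b = -3 meet at (-6, 3/2), but that point violates a ≥ 0. Every candidate vertex is excluded by some other constraint, so the feasible region is empty.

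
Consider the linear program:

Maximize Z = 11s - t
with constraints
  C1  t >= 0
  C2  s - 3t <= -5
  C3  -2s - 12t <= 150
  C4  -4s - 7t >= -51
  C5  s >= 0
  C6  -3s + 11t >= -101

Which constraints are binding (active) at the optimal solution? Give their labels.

Feasible corners and Z = 11s - t:
  (118/19, 71/19) → Z = 1227/19
  (0, 5/3) → Z = -5/3
  (0, 51/7) → Z = -51/7

The maximum is at (118/19, 71/19). Substituting into each constraint, equality holds for C2 and C4; the remaining constraints have slack.

C2 and C4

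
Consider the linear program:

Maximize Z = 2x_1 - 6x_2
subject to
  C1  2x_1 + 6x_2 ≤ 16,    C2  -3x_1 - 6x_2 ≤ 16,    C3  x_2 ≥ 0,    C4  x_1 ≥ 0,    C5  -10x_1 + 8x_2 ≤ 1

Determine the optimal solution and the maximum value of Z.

Vertices and Z = 2x_1 - 6x_2:
  (8, 0) → Z = 16
  (61/38, 81/38) → Z = -182/19
  (0, 0) → Z = 0
  (0, 1/8) → Z = -3/4

The binding constraints are 2x_1 + 6x_2 = 16 and x_2 = 0.
Solving simultaneously gives x_1 = 8, x_2 = 0.

x_1 = 8, x_2 = 0, maximum Z = 16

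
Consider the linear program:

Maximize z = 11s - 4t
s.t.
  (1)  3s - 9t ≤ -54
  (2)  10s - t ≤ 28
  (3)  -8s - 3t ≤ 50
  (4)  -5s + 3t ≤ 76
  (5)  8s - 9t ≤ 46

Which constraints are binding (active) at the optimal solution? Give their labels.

Feasible corners and z = 11s - 4t:
  (102/29, 208/29) → z = 10
  (-68/9, 94/27) → z = -2620/27
  (32/5, 36) → z = -368/5
  (-126/13, 358/39) → z = -430/3

The maximum is at (102/29, 208/29). Substituting into each constraint, equality holds for (1) and (2); the remaining constraints have slack.

(1) and (2)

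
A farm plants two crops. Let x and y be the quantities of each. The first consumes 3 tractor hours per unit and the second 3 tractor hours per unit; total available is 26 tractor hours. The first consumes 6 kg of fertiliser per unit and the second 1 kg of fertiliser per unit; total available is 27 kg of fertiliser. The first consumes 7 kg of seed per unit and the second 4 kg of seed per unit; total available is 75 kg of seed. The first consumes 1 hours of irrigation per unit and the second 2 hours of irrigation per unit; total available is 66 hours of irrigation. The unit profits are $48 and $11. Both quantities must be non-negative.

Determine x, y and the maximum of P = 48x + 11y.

Feasible corners and P = 48x + 11y:
  (0, 0) → P = 0
  (0, 26/3) → P = 286/3
  (9/2, 0) → P = 216
  (11/3, 5) → P = 231

x = 11/3, y = 5, maximum P = 231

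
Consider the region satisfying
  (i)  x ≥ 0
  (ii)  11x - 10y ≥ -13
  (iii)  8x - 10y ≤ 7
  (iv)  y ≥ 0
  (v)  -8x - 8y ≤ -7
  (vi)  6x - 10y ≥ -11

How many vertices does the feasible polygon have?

Intersecting each pair of boundary lines and keeping only the points that satisfy every inequality leaves:
  (0, 7/8)
  (0, 11/10)
  (7/8, 0)
  (9, 13/2)

4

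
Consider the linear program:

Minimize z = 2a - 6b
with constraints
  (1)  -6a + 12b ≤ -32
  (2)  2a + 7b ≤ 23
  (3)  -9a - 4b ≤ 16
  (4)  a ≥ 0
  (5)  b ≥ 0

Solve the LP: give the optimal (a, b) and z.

a = 250/33, b = 37/33, minimum z = 278/33

Corner points and z = 2a - 6b:
  (250/33, 37/33) → z = 278/33
  (16/3, 0) → z = 32/3
  (23/2, 0) → z = 23

The binding constraints are -6a + 12b = -32 and 2a + 7b = 23.
Solving simultaneously gives a = 250/33, b = 37/33.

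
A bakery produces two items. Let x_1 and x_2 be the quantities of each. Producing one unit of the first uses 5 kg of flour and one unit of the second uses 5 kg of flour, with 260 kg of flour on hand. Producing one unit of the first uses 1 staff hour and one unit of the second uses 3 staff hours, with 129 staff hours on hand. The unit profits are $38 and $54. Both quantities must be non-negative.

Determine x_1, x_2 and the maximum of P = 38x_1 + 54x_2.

x_1 = 27/2, x_2 = 77/2, maximum P = 2592

Vertices and P = 38x_1 + 54x_2:
  (0, 0) → P = 0
  (0, 43) → P = 2322
  (52, 0) → P = 1976
  (27/2, 77/2) → P = 2592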